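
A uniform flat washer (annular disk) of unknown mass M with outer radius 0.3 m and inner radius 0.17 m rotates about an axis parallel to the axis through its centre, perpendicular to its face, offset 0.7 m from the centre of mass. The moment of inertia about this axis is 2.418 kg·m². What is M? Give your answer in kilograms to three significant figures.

I = I_cm + Md² = (1/2)M(R²+r²) + Md² = M·[0.5·[(0.3)² + (0.17)²] + (0.7)²] = M·0.54945.
So M = 2.418 / 0.54945 = 4.4008 kg.

4.40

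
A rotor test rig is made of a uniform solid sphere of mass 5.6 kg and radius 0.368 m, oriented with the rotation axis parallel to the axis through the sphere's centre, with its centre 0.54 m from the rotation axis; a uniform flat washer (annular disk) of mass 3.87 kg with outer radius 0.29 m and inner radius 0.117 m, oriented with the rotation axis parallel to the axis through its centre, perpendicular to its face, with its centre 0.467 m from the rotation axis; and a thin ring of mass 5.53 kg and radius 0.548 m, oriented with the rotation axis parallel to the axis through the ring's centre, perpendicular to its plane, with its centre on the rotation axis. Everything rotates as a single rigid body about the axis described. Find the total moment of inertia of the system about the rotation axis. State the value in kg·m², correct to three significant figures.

4.63

Solid sphere: I_cm = (2/5)MR² = (2/5)(5.6)(0.368)² = 0.30335 kg·m²; centre at d = 0.54 m, so I = I_cm + Md² gives I = 0.30335 + (5.6)(0.54)² = 1.9363 kg·m².
Annular disk: I_cm = (1/2)M(R²+r²) = (1/2)(3.87)[(0.29)² + (0.117)²] = 0.18922 kg·m²; centre at d = 0.467 m, so I = I_cm + Md² gives I = 0.18922 + (3.87)(0.467)² = 1.0332 kg·m².
Thin ring: I_cm = MR² = (5.53)(0.548)² = 1.6607 kg·m²; axis through the centre, so I = 1.6607 kg·m².
Total I = 1.9363 + 1.0332 + 1.6607 = 4.6302 kg·m².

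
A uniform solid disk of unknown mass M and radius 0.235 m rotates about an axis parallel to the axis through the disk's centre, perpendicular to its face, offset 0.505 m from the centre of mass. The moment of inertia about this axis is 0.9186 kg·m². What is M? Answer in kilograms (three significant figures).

3.25

I = I_cm + Md² = (1/2)MR² + Md² = M·[0.5·(0.235)² + (0.505)²] = M·0.28264.
So M = 0.9186 / 0.28264 = 3.2501 kg.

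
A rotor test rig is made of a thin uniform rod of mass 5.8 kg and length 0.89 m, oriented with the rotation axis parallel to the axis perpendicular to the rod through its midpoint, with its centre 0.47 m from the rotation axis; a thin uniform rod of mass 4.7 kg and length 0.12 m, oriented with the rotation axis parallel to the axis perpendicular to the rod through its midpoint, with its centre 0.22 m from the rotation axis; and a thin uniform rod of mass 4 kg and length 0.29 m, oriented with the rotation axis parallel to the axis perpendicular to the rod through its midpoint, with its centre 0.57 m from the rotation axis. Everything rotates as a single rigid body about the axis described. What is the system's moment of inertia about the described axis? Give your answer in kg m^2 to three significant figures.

Thin rod: I_cm = (1/12)ML² = (1/12)(5.8)(0.89)² = 0.38285 kg m^2; centre at d = 0.47 m, so the parallel axis theorem gives I = 0.38285 + (5.8)(0.47)² = 1.6641 kg m^2.
Thin rod: I_cm = (1/12)ML² = (1/12)(4.7)(0.12)² = 0.00564 kg m^2; centre at d = 0.22 m, so the parallel axis theorem gives I = 0.00564 + (4.7)(0.22)² = 0.23312 kg m^2.
Thin rod: I_cm = (1/12)ML² = (1/12)(4)(0.29)² = 0.028033 kg m^2; centre at d = 0.57 m, so the parallel axis theorem gives I = 0.028033 + (4)(0.57)² = 1.3276 kg m^2.
Total I = 1.6641 + 0.23312 + 1.3276 = 3.2248 kg m^2.

3.22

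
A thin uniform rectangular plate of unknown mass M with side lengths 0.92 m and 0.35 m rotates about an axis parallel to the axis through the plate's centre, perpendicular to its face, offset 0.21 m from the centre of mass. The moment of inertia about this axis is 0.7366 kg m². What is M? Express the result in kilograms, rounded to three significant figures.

I = I_cm + Md² = (1/12)M(a²+b²) + Md² = M·[0.0833333·[(0.92)² + (0.35)²] + (0.21)²] = M·0.12484.
So M = 0.7366 / 0.12484 = 5.9003 kg.

5.90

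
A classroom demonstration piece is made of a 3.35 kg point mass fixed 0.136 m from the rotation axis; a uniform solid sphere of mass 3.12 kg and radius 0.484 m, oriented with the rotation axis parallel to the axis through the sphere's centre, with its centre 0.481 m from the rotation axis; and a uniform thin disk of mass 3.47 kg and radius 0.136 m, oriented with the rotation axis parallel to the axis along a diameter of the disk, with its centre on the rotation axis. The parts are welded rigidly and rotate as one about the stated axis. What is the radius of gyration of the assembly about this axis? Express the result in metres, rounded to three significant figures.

Point mass: I_cm = 0; centre at d = 0.136 m, so I = I_cm + Md² gives I = 0 + (3.35)(0.136)² = 0.061962 kg m².
Solid sphere: I_cm = (2/5)MR² = (2/5)(3.12)(0.484)² = 0.29235 kg m²; centre at d = 0.481 m, so I = I_cm + Md² gives I = 0.29235 + (3.12)(0.481)² = 1.0142 kg m².
Thin disk: I_cm = (1/4)MR² = (1/4)(3.47)(0.136)² = 0.016045 kg m²; axis through the centre, so I = 0.016045 kg m².
Total I = 1.0922 kg m²; total mass M = 9.94 kg.
k = √(I/M) = √(1.0922/9.94) = 0.33148 m.

0.331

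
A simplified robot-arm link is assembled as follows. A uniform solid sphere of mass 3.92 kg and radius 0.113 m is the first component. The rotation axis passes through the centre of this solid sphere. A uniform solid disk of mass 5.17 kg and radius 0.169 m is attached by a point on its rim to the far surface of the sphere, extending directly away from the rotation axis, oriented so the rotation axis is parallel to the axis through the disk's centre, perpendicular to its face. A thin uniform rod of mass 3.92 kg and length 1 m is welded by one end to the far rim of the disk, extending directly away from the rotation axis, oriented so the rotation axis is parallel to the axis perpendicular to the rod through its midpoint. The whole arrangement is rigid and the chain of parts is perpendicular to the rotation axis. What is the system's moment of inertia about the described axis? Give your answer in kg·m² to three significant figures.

4.38

Solid sphere: I_cm = (2/5)MR² = (2/5)(3.92)(0.113)² = 0.020022 kg·m²; axis through the centre, so I = 0.020022 kg·m².
Solid disk: I_cm = (1/2)MR² = (1/2)(5.17)(0.169)² = 0.07383 kg·m²; centre at d = 0.113 + 0.169 = 0.282 m, so the parallel axis theorem gives I = 0.07383 + (5.17)(0.282)² = 0.48497 kg·m².
Thin rod: I_cm = (1/12)ML² = (1/12)(3.92)(1)² = 0.32667 kg·m²; centre at d = 0.113 + 0.169 + 0.169 + 0.5 = 0.951 m, so the parallel axis theorem gives I = 0.32667 + (3.92)(0.951)² = 3.8719 kg·m².
Total I = 0.020022 + 0.48497 + 3.8719 = 4.3769 kg·m².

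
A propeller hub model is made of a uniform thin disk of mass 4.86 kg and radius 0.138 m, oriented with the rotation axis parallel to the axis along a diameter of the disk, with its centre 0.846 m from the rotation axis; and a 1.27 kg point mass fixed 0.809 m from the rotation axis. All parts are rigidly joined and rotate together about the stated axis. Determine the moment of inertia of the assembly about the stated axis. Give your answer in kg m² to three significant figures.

Thin disk: I_cm = (1/4)MR² = (1/4)(4.86)(0.138)² = 0.023138 kg m²; centre at d = 0.846 m, so the parallel axis theorem gives I = 0.023138 + (4.86)(0.846)² = 3.5015 kg m².
Point mass: I_cm = 0; centre at d = 0.809 m, so the parallel axis theorem gives I = 0 + (1.27)(0.809)² = 0.83119 kg m².
Total I = 3.5015 + 0.83119 = 4.3327 kg m².

4.33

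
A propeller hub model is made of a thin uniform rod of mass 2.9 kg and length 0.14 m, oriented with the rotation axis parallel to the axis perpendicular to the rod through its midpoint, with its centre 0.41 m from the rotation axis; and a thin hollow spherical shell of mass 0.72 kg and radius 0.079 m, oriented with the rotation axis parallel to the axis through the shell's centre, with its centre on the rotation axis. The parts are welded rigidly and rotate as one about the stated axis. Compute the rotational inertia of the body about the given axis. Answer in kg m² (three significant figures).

0.495

Thin rod: I_cm = (1/12)ML² = (1/12)(2.9)(0.14)² = 0.0047367 kg m²; centre at d = 0.41 m, so the parallel axis theorem gives I = 0.0047367 + (2.9)(0.41)² = 0.49223 kg m².
Spherical shell: I_cm = (2/3)MR² = (2/3)(0.72)(0.079)² = 0.0029957 kg m²; axis through the centre, so I = 0.0029957 kg m².
Total I = 0.49223 + 0.0029957 = 0.49522 kg m².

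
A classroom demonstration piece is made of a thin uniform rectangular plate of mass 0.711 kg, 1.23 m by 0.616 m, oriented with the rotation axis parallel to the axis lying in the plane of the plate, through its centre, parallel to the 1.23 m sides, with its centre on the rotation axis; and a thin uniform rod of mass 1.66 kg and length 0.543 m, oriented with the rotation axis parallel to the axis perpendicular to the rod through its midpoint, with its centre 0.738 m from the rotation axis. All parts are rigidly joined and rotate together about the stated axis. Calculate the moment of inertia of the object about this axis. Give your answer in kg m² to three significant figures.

0.967

Rectangular plate: I_cm = (1/12)Mb² = (1/12)(0.711)(0.616)² = 0.022483 kg m²; axis through the centre, so I = 0.022483 kg m².
Thin rod: I_cm = (1/12)ML² = (1/12)(1.66)(0.543)² = 0.040787 kg m²; centre at d = 0.738 m, so I = I_cm + Md² gives I = 0.040787 + (1.66)(0.738)² = 0.9449 kg m².
Total I = 0.022483 + 0.9449 = 0.96738 kg m².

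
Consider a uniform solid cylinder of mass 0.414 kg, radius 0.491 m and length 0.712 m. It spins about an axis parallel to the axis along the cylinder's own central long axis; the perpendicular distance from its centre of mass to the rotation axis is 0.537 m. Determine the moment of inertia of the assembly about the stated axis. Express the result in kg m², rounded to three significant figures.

I_cm = (1/2)MR² = (1/2)(0.414)(0.491)² = 0.049904 kg m²; centre at d = 0.537 m, so the parallel axis theorem gives I = 0.049904 + (0.414)(0.537)² = 0.16929 kg m².

0.169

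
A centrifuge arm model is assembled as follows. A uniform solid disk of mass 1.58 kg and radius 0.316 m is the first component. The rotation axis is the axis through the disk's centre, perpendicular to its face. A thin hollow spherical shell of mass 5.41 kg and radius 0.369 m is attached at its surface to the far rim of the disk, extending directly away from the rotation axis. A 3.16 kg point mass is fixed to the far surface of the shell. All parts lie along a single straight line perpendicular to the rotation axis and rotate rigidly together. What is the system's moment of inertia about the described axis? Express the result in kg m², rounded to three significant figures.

Solid disk: I_cm = (1/2)MR² = (1/2)(1.58)(0.316)² = 0.078886 kg m²; axis through the centre, so I = 0.078886 kg m².
Spherical shell: I_cm = (2/3)MR² = (2/3)(5.41)(0.369)² = 0.49109 kg m²; centre at d = 0.316 + 0.369 = 0.685 m, so the parallel axis theorem gives I = 0.49109 + (5.41)(0.685)² = 3.0296 kg m².
Point mass: I_cm = 0; centre at d = 0.316 + 0.369 + 0.369 = 1.054 m, so the parallel axis theorem gives I = 0 + (3.16)(1.054)² = 3.5105 kg m².
Total I = 0.078886 + 3.0296 + 3.5105 = 6.619 kg m².

6.62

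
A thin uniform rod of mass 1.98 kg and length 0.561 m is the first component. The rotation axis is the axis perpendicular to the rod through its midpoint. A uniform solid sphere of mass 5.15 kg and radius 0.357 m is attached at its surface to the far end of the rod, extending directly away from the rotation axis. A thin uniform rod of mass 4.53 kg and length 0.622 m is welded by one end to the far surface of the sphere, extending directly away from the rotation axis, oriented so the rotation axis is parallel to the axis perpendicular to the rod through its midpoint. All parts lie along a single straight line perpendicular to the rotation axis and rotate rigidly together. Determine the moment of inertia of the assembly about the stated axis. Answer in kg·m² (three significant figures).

10.3

Thin rod: I_cm = (1/12)ML² = (1/12)(1.98)(0.561)² = 0.051929 kg·m²; axis through the centre, so I = 0.051929 kg·m².
Solid sphere: I_cm = (2/5)MR² = (2/5)(5.15)(0.357)² = 0.26254 kg·m²; centre at d = 0.2805 + 0.357 = 0.6375 m, so I = I_cm + Md² gives I = 0.26254 + (5.15)(0.6375)² = 2.3555 kg·m².
Thin rod: I_cm = (1/12)ML² = (1/12)(4.53)(0.622)² = 0.14605 kg·m²; centre at d = 0.2805 + 0.357 + 0.357 + 0.311 = 1.3055 m, so I = I_cm + Md² gives I = 0.14605 + (4.53)(1.3055)² = 7.8667 kg·m².
Total I = 0.051929 + 2.3555 + 7.8667 = 10.274 kg·m².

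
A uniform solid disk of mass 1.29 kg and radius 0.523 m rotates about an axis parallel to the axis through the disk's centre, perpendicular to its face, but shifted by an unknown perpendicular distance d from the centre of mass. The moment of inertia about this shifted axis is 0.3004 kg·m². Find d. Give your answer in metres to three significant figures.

0.310

About the centre-of-mass axis, I_cm = (1/2)MR² = (1/2)(1.29)(0.523)² = 0.17643 kg·m².
Parallel axis theorem: I = I_cm + Md², so Md² = 0.3004 − 0.17643 = 0.12397 kg·m².
d = √(0.12397 / 1.29) = 0.31001 m.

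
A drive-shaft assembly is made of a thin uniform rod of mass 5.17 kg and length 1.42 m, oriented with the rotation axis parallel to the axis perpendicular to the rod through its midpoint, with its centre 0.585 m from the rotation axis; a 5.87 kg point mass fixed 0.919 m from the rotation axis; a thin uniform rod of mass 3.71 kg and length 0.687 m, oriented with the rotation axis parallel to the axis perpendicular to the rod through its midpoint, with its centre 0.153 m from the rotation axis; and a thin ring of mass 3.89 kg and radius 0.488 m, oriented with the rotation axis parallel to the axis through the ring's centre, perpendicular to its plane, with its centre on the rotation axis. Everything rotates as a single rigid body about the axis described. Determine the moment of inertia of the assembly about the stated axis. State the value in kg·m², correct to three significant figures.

8.75

Thin rod: I_cm = (1/12)ML² = (1/12)(5.17)(1.42)² = 0.86873 kg·m²; centre at d = 0.585 m, so I = I_cm + Md² gives I = 0.86873 + (5.17)(0.585)² = 2.638 kg·m².
Point mass: I_cm = 0; centre at d = 0.919 m, so I = I_cm + Md² gives I = 0 + (5.87)(0.919)² = 4.9576 kg·m².
Thin rod: I_cm = (1/12)ML² = (1/12)(3.71)(0.687)² = 0.14592 kg·m²; centre at d = 0.153 m, so I = I_cm + Md² gives I = 0.14592 + (3.71)(0.153)² = 0.23276 kg·m².
Thin ring: I_cm = MR² = (3.89)(0.488)² = 0.92638 kg·m²; axis through the centre, so I = 0.92638 kg·m².
Total I = 2.638 + 4.9576 + 0.23276 + 0.92638 = 8.7548 kg·m².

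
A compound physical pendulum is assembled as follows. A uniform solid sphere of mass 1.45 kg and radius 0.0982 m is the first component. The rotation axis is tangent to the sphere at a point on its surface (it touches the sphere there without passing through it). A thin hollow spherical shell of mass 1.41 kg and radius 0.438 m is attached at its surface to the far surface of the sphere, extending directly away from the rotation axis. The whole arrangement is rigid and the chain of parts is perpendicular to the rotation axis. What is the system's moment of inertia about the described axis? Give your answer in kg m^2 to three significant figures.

0.767

Solid sphere: I_cm = (2/5)MR² = (2/5)(1.45)(0.0982)² = 0.0055931 kg m^2; centre at d = 0.0982 m, so I = I_cm + Md² gives I = 0.0055931 + (1.45)(0.0982)² = 0.019576 kg m^2.
Spherical shell: I_cm = (2/3)MR² = (2/3)(1.41)(0.438)² = 0.18033 kg m^2; centre at d = 0.0982 + 0.0982 + 0.438 = 0.6344 m, so I = I_cm + Md² gives I = 0.18033 + (1.41)(0.6344)² = 0.74781 kg m^2.
Total I = 0.019576 + 0.74781 = 0.76738 kg m^2.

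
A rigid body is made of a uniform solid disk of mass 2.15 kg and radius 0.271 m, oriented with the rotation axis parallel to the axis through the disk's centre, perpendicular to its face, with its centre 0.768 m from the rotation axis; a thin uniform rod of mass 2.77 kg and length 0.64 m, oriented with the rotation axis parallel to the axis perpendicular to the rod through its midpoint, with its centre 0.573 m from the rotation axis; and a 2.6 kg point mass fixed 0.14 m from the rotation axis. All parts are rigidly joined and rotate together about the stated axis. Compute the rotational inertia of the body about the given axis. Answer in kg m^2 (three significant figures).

2.40

Solid disk: I_cm = (1/2)MR² = (1/2)(2.15)(0.271)² = 0.078949 kg m^2; centre at d = 0.768 m, so I = I_cm + Md² gives I = 0.078949 + (2.15)(0.768)² = 1.3471 kg m^2.
Thin rod: I_cm = (1/12)ML² = (1/12)(2.77)(0.64)² = 0.094549 kg m^2; centre at d = 0.573 m, so I = I_cm + Md² gives I = 0.094549 + (2.77)(0.573)² = 1.004 kg m^2.
Point mass: I_cm = 0; centre at d = 0.14 m, so I = I_cm + Md² gives I = 0 + (2.6)(0.14)² = 0.05096 kg m^2.
Total I = 1.3471 + 1.004 + 0.05096 = 2.4021 kg m^2.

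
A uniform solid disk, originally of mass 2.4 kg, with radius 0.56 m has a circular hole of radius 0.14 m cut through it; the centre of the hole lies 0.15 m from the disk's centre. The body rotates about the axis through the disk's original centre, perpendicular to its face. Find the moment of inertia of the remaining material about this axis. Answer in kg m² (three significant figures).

Unpierced body about its centre: I₀ = (1/2)MR² = (1/2)(2.4)(0.56)² = 0.37632 kg m².
The removed disk has mass m = M·(r/R)² = (2.4)(0.14/0.56)² = 0.15 kg (same uniform areal density).
Its moment of inertia about the rotation axis (parallel-axis theorem): I_hole = (1/2)mr² + md² = (1/2)(0.15)(0.14)² + (0.15)(0.15)² = 0.004845 kg m².
Treating the hole as negative mass, I = I₀ − I_hole = 0.37632 − 0.004845 = 0.37148 kg m².

0.371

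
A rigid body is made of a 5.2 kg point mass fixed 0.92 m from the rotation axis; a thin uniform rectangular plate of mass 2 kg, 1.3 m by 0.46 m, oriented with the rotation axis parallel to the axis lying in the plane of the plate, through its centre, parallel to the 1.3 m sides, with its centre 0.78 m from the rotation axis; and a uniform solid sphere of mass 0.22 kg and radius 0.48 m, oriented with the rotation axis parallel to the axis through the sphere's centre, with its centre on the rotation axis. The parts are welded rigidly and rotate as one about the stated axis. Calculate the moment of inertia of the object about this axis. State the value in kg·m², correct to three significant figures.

5.67

Point mass: I_cm = 0; centre at d = 0.92 m, so the parallel axis theorem gives I = 0 + (5.2)(0.92)² = 4.4013 kg·m².
Rectangular plate: I_cm = (1/12)Mb² = (1/12)(2)(0.46)² = 0.035267 kg·m²; centre at d = 0.78 m, so the parallel axis theorem gives I = 0.035267 + (2)(0.78)² = 1.2521 kg·m².
Solid sphere: I_cm = (2/5)MR² = (2/5)(0.22)(0.48)² = 0.020275 kg·m²; axis through the centre, so I = 0.020275 kg·m².
Total I = 4.4013 + 1.2521 + 0.020275 = 5.6736 kg·m².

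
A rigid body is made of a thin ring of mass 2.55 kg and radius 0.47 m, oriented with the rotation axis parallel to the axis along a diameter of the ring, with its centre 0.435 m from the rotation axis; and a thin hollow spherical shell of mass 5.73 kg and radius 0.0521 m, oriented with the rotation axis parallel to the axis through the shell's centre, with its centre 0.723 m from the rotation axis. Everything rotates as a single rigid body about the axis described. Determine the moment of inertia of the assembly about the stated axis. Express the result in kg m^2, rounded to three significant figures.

3.77

Thin ring: I_cm = (1/2)MR² = (1/2)(2.55)(0.47)² = 0.28165 kg m^2; centre at d = 0.435 m, so the parallel axis theorem gives I = 0.28165 + (2.55)(0.435)² = 0.76417 kg m^2.
Spherical shell: I_cm = (2/3)MR² = (2/3)(5.73)(0.0521)² = 0.010369 kg m^2; centre at d = 0.723 m, so the parallel axis theorem gives I = 0.010369 + (5.73)(0.723)² = 3.0056 kg m^2.
Total I = 0.76417 + 3.0056 = 3.7698 kg m^2.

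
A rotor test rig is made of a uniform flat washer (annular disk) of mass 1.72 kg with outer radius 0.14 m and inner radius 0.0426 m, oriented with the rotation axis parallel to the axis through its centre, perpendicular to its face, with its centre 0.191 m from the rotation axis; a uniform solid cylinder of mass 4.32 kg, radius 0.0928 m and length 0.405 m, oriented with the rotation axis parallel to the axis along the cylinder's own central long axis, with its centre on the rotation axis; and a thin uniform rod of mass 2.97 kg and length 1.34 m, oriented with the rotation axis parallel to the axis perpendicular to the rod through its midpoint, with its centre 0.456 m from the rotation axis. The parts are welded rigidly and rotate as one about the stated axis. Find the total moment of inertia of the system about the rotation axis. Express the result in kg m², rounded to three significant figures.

Annular disk: I_cm = (1/2)M(R²+r²) = (1/2)(1.72)[(0.14)² + (0.0426)²] = 0.018417 kg m²; centre at d = 0.191 m, so the parallel axis theorem gives I = 0.018417 + (1.72)(0.191)² = 0.081164 kg m².
Solid cylinder: I_cm = (1/2)MR² = (1/2)(4.32)(0.0928)² = 0.018602 kg m²; axis through the centre, so I = 0.018602 kg m².
Thin rod: I_cm = (1/12)ML² = (1/12)(2.97)(1.34)² = 0.44441 kg m²; centre at d = 0.456 m, so the parallel axis theorem gives I = 0.44441 + (2.97)(0.456)² = 1.062 kg m².
Total I = 0.081164 + 0.018602 + 1.062 = 1.1617 kg m².

1.16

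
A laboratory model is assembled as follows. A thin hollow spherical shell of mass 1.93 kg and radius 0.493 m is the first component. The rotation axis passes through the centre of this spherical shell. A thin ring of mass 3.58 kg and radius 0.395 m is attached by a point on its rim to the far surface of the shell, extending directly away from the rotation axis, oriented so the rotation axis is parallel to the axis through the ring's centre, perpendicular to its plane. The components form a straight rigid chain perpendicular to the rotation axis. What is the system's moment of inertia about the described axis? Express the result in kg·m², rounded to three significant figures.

3.69

Spherical shell: I_cm = (2/3)MR² = (2/3)(1.93)(0.493)² = 0.31272 kg·m²; axis through the centre, so I = 0.31272 kg·m².
Thin ring: I_cm = MR² = (3.58)(0.395)² = 0.55857 kg·m²; centre at d = 0.493 + 0.395 = 0.888 m, so I = I_cm + Md² gives I = 0.55857 + (3.58)(0.888)² = 3.3816 kg·m².
Total I = 0.31272 + 3.3816 = 3.6943 kg·m².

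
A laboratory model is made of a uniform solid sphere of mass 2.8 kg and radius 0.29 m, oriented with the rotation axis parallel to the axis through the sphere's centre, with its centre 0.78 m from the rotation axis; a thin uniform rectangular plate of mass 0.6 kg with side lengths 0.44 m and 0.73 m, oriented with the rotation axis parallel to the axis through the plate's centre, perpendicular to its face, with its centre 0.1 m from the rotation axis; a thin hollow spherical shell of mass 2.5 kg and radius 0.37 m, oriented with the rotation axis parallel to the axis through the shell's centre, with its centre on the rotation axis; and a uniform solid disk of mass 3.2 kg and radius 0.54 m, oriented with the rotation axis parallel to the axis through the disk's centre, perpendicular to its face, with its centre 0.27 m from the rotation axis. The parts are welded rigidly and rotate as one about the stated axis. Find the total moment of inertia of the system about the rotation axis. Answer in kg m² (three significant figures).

Solid sphere: I_cm = (2/5)MR² = (2/5)(2.8)(0.29)² = 0.094192 kg m²; centre at d = 0.78 m, so the parallel axis theorem gives I = 0.094192 + (2.8)(0.78)² = 1.7977 kg m².
Rectangular plate: I_cm = (1/12)M(a²+b²) = (1/12)(0.6)[(0.44)² + (0.73)²] = 0.036325 kg m²; centre at d = 0.1 m, so the parallel axis theorem gives I = 0.036325 + (0.6)(0.1)² = 0.042325 kg m².
Spherical shell: I_cm = (2/3)MR² = (2/3)(2.5)(0.37)² = 0.22817 kg m²; axis through the centre, so I = 0.22817 kg m².
Solid disk: I_cm = (1/2)MR² = (1/2)(3.2)(0.54)² = 0.46656 kg m²; centre at d = 0.27 m, so the parallel axis theorem gives I = 0.46656 + (3.2)(0.27)² = 0.69984 kg m².
Total I = 1.7977 + 0.042325 + 0.22817 + 0.69984 = 2.768 kg m².

2.77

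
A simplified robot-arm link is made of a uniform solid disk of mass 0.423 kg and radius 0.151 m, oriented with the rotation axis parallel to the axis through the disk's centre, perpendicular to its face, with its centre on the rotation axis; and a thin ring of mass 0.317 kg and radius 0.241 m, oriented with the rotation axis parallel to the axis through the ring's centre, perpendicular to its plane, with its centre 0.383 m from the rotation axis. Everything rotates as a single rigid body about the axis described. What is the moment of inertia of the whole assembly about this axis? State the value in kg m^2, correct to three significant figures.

Solid disk: I_cm = (1/2)MR² = (1/2)(0.423)(0.151)² = 0.0048224 kg m^2; axis through the centre, so I = 0.0048224 kg m^2.
Thin ring: I_cm = MR² = (0.317)(0.241)² = 0.018412 kg m^2; centre at d = 0.383 m, so the parallel axis theorem gives I = 0.018412 + (0.317)(0.383)² = 0.064912 kg m^2.
Total I = 0.0048224 + 0.064912 = 0.069735 kg m^2.

0.0697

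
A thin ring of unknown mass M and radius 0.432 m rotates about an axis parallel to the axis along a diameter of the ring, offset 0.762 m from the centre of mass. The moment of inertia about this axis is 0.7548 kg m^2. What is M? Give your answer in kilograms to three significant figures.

I = I_cm + Md² = (1/2)MR² + Md² = M·[0.5·(0.432)² + (0.762)²] = M·0.67396.
So M = 0.7548 / 0.67396 = 1.12 kg.

1.12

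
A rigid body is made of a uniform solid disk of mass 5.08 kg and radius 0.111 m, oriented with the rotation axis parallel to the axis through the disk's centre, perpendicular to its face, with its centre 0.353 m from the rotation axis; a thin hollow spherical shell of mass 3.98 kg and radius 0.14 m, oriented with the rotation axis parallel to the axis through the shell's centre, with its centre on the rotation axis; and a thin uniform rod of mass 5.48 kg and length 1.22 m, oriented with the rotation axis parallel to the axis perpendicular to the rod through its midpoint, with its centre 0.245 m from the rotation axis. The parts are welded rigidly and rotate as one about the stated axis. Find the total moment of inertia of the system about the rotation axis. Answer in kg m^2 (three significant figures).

Solid disk: I_cm = (1/2)MR² = (1/2)(5.08)(0.111)² = 0.031295 kg m^2; centre at d = 0.353 m, so I = I_cm + Md² gives I = 0.031295 + (5.08)(0.353)² = 0.66431 kg m^2.
Spherical shell: I_cm = (2/3)MR² = (2/3)(3.98)(0.14)² = 0.052005 kg m^2; axis through the centre, so I = 0.052005 kg m^2.
Thin rod: I_cm = (1/12)ML² = (1/12)(5.48)(1.22)² = 0.6797 kg m^2; centre at d = 0.245 m, so I = I_cm + Md² gives I = 0.6797 + (5.48)(0.245)² = 1.0086 kg m^2.
Total I = 0.66431 + 0.052005 + 1.0086 = 1.725 kg m^2.

1.72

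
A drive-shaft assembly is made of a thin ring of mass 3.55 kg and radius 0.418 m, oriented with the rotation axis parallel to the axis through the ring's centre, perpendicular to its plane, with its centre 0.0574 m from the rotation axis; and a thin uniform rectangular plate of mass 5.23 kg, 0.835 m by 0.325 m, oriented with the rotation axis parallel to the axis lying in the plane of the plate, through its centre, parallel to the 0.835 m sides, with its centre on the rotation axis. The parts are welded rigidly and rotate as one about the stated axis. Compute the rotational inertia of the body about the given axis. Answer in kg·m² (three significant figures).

0.678

Thin ring: I_cm = MR² = (3.55)(0.418)² = 0.62027 kg·m²; centre at d = 0.0574 m, so I = I_cm + Md² gives I = 0.62027 + (3.55)(0.0574)² = 0.63197 kg·m².
Rectangular plate: I_cm = (1/12)Mb² = (1/12)(5.23)(0.325)² = 0.046035 kg·m²; axis through the centre, so I = 0.046035 kg·m².
Total I = 0.63197 + 0.046035 = 0.678 kg·m².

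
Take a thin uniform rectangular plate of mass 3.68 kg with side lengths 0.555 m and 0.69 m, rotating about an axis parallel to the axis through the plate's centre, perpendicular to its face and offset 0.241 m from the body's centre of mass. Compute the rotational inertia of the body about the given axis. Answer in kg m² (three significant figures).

0.454

I_cm = (1/12)M(a²+b²) = (1/12)(3.68)[(0.555)² + (0.69)²] = 0.24046 kg m²; centre at d = 0.241 m, so I = I_cm + Md² gives I = 0.24046 + (3.68)(0.241)² = 0.4542 kg m².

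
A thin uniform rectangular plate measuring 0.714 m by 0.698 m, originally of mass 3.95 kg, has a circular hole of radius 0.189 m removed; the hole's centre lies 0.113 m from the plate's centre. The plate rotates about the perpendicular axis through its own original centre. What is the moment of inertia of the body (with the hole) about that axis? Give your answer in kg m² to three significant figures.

Unpierced body about its centre: I₀ = (1/12)M(a²+b²) = (1/12)(3.95)[(0.714)² + (0.698)²] = 0.32818 kg m².
The removed disk has mass m = M·πr²/(ab) = (3.95)·π(0.189)²/(0.714·0.698) = 0.88944 kg (same uniform areal density).
Its moment of inertia about the rotation axis (parallel-axis theorem): I_hole = (1/2)mr² + md² = (1/2)(0.88944)(0.189)² + (0.88944)(0.113)² = 0.027243 kg m².
Treating the hole as negative mass, I = I₀ − I_hole = 0.32818 − 0.027243 = 0.30094 kg m².

0.301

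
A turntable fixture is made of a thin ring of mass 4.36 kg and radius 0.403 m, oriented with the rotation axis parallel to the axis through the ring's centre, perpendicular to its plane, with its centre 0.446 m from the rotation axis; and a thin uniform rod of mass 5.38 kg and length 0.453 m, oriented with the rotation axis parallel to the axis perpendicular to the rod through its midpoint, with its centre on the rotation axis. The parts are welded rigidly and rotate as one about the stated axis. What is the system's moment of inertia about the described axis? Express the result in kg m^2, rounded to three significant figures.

Thin ring: I_cm = MR² = (4.36)(0.403)² = 0.7081 kg m^2; centre at d = 0.446 m, so the parallel axis theorem gives I = 0.7081 + (4.36)(0.446)² = 1.5754 kg m^2.
Thin rod: I_cm = (1/12)ML² = (1/12)(5.38)(0.453)² = 0.092002 kg m^2; axis through the centre, so I = 0.092002 kg m^2.
Total I = 1.5754 + 0.092002 = 1.6674 kg m^2.

1.67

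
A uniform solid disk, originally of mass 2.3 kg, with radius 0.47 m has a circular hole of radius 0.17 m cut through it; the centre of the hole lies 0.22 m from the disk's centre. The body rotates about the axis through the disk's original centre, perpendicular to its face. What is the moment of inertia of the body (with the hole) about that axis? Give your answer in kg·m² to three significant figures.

Unpierced body about its centre: I₀ = (1/2)MR² = (1/2)(2.3)(0.47)² = 0.25403 kg·m².
The removed disk has mass m = M·(r/R)² = (2.3)(0.17/0.47)² = 0.30091 kg (same uniform areal density).
Its moment of inertia about the rotation axis (parallel-axis theorem): I_hole = (1/2)mr² + md² = (1/2)(0.30091)(0.17)² + (0.30091)(0.22)² = 0.018912 kg·m².
Treating the hole as negative mass, I = I₀ − I_hole = 0.25403 − 0.018912 = 0.23512 kg·m².

0.235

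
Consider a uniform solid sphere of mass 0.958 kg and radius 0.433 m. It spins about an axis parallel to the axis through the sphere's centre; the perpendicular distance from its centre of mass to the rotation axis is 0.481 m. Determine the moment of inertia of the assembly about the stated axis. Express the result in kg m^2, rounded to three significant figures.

I_cm = (2/5)MR² = (2/5)(0.958)(0.433)² = 0.071846 kg m^2; centre at d = 0.481 m, so the parallel axis theorem gives I = 0.071846 + (0.958)(0.481)² = 0.29349 kg m^2.

0.293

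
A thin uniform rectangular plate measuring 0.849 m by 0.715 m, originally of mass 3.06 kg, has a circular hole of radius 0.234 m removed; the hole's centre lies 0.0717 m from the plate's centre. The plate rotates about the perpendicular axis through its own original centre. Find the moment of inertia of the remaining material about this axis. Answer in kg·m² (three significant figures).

0.286

Unpierced body about its centre: I₀ = (1/12)M(a²+b²) = (1/12)(3.06)[(0.849)² + (0.715)²] = 0.31417 kg·m².
The removed disk has mass m = M·πr²/(ab) = (3.06)·π(0.234)²/(0.849·0.715) = 0.86714 kg (same uniform areal density).
Its moment of inertia about the rotation axis (parallel-axis theorem): I_hole = (1/2)mr² + md² = (1/2)(0.86714)(0.234)² + (0.86714)(0.0717)² = 0.028198 kg·m².
Treating the hole as negative mass, I = I₀ − I_hole = 0.31417 − 0.028198 = 0.28597 kg·m².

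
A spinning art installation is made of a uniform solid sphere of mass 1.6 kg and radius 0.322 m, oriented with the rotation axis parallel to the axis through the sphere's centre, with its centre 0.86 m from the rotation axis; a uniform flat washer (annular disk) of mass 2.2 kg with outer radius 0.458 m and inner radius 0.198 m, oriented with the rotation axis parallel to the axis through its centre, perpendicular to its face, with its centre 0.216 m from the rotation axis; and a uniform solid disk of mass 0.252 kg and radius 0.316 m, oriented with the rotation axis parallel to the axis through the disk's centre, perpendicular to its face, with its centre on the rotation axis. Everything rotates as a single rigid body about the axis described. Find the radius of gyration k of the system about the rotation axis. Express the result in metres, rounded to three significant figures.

Solid sphere: I_cm = (2/5)MR² = (2/5)(1.6)(0.322)² = 0.066358 kg·m²; centre at d = 0.86 m, so the parallel axis theorem gives I = 0.066358 + (1.6)(0.86)² = 1.2497 kg·m².
Annular disk: I_cm = (1/2)M(R²+r²) = (1/2)(2.2)[(0.458)² + (0.198)²] = 0.27386 kg·m²; centre at d = 0.216 m, so the parallel axis theorem gives I = 0.27386 + (2.2)(0.216)² = 0.37651 kg·m².
Solid disk: I_cm = (1/2)MR² = (1/2)(0.252)(0.316)² = 0.012582 kg·m²; axis through the centre, so I = 0.012582 kg·m².
Total I = 1.6388 kg·m²; total mass M = 4.052 kg.
k = √(I/M) = √(1.6388/4.052) = 0.63596 m.

0.636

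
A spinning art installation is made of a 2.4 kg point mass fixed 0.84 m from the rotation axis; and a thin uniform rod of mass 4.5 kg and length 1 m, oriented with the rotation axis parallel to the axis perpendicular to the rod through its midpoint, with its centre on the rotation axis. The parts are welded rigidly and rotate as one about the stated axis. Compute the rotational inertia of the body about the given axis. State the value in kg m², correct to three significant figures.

2.07

Point mass: I_cm = 0; centre at d = 0.84 m, so I = I_cm + Md² gives I = 0 + (2.4)(0.84)² = 1.6934 kg m².
Thin rod: I_cm = (1/12)ML² = (1/12)(4.5)(1)² = 0.375 kg m²; axis through the centre, so I = 0.375 kg m².
Total I = 1.6934 + 0.375 = 2.0684 kg m².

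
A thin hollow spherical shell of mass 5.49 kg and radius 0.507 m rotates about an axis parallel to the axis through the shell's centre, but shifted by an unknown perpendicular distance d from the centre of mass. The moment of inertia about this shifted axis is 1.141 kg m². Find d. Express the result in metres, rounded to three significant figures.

0.191

About the centre-of-mass axis, I_cm = (2/3)MR² = (2/3)(5.49)(0.507)² = 0.9408 kg m².
Parallel axis theorem: I = I_cm + Md², so Md² = 1.141 − 0.9408 = 0.2002 kg m².
d = √(0.2002 / 5.49) = 0.19096 m.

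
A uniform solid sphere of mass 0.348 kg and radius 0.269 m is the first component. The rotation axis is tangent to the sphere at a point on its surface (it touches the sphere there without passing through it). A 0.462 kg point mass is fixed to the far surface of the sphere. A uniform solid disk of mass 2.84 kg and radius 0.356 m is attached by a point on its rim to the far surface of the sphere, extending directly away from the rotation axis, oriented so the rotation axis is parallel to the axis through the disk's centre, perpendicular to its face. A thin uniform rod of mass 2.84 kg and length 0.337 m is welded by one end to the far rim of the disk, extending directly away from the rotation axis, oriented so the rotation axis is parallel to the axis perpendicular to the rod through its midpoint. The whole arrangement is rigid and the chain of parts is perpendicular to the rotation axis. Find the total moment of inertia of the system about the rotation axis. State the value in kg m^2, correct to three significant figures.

Solid sphere: I_cm = (2/5)MR² = (2/5)(0.348)(0.269)² = 0.010073 kg m^2; centre at d = 0.269 m, so the parallel axis theorem gives I = 0.010073 + (0.348)(0.269)² = 0.035254 kg m^2.
Point mass: I_cm = 0; centre at d = 0.269 + 0.269 = 0.538 m, so the parallel axis theorem gives I = 0 + (0.462)(0.538)² = 0.13372 kg m^2.
Solid disk: I_cm = (1/2)MR² = (1/2)(2.84)(0.356)² = 0.17997 kg m^2; centre at d = 0.269 + 0.269 + 0.356 = 0.894 m, so the parallel axis theorem gives I = 0.17997 + (2.84)(0.894)² = 2.4498 kg m^2.
Thin rod: I_cm = (1/12)ML² = (1/12)(2.84)(0.337)² = 0.026878 kg m^2; centre at d = 0.269 + 0.269 + 0.356 + 0.356 + 0.1685 = 1.4185 m, so the parallel axis theorem gives I = 0.026878 + (2.84)(1.4185)² = 5.7414 kg m^2.
Total I = 0.035254 + 0.13372 + 2.4498 + 5.7414 = 8.3601 kg m^2.

8.36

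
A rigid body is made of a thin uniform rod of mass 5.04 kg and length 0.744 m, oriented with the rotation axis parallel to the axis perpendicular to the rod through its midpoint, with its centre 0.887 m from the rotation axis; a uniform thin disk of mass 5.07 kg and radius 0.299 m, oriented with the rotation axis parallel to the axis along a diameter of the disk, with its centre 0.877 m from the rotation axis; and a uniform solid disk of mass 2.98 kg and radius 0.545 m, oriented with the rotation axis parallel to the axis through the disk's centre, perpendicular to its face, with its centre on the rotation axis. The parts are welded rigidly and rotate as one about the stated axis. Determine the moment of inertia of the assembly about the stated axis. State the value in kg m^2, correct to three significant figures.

8.65

Thin rod: I_cm = (1/12)ML² = (1/12)(5.04)(0.744)² = 0.23249 kg m^2; centre at d = 0.887 m, so the parallel axis theorem gives I = 0.23249 + (5.04)(0.887)² = 4.1978 kg m^2.
Thin disk: I_cm = (1/4)MR² = (1/4)(5.07)(0.299)² = 0.11332 kg m^2; centre at d = 0.877 m, so the parallel axis theorem gives I = 0.11332 + (5.07)(0.877)² = 4.0128 kg m^2.
Solid disk: I_cm = (1/2)MR² = (1/2)(2.98)(0.545)² = 0.44257 kg m^2; axis through the centre, so I = 0.44257 kg m^2.
Total I = 4.1978 + 4.0128 + 0.44257 = 8.6532 kg m^2.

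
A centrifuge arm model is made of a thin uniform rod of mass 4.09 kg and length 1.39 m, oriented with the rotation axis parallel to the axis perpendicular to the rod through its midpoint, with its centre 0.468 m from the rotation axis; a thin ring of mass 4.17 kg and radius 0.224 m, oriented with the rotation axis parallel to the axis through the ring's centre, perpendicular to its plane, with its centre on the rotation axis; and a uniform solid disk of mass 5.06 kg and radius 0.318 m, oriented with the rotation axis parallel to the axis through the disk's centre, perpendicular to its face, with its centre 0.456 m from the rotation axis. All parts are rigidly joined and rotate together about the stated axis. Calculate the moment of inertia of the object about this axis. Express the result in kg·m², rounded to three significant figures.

3.07

Thin rod: I_cm = (1/12)ML² = (1/12)(4.09)(1.39)² = 0.65852 kg·m²; centre at d = 0.468 m, so the parallel axis theorem gives I = 0.65852 + (4.09)(0.468)² = 1.5543 kg·m².
Thin ring: I_cm = MR² = (4.17)(0.224)² = 0.20923 kg·m²; axis through the centre, so I = 0.20923 kg·m².
Solid disk: I_cm = (1/2)MR² = (1/2)(5.06)(0.318)² = 0.25584 kg·m²; centre at d = 0.456 m, so the parallel axis theorem gives I = 0.25584 + (5.06)(0.456)² = 1.308 kg·m².
Total I = 1.5543 + 0.20923 + 1.308 = 3.0716 kg·m².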